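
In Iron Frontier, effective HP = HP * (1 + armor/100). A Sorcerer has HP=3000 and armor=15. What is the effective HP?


EHP = 3000 * (1 + 15/100)
= 3000 * (1 + 0.15)
= 3000 * 1.15
= 3450.0

3450.0 EHP


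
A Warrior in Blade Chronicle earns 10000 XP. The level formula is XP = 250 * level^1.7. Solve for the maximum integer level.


XP = 250 * level^1.7, so level = (XP / 250)^(1/1.7)
= (10000 / 250)^(1/1.7)
= 40.0^0.5882
= 8.7577
Floor: level = 8

level 8


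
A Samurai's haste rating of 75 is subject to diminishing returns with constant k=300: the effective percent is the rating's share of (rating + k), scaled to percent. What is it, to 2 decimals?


effective% = rating / (rating + k) * 100
= 75 / (75 + 300) * 100
= 75 / 375 * 100
= 0.2 * 100
= 20.00%

20.00%


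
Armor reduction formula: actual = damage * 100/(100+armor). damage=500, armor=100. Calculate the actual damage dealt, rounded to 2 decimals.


actual = 500 * 100 / (100 + 100)
= 500 * 100 / 200
= 50000 / 200
= 250.00

250.00 damage


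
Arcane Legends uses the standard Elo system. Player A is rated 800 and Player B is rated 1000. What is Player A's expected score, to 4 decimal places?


Elo expected score: Ea = 1/(1 + 10^((Rb-Ra)/400))
Rb - Ra = 1000 - 800 = 200
(Rb-Ra)/400 = 200/400 = 0.5
10^0.5 = 3.162278
Ea = 1/(1 + 3.162278) = 1/4.162278 = 0.2403

0.2403


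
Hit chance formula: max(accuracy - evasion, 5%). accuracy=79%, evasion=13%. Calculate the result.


accuracy - evasion = 79 - 13 = 66
Apply floor: max(66, 5) = 66
Hit chance = 66%

66%


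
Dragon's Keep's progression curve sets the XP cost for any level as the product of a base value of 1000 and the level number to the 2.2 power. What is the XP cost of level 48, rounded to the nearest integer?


XP = 1000 * level^2.2
Substitute level = 48:
XP = 1000 * 48^2.2
= 1000 * 4997.2459
= 4997246

4997246 XP


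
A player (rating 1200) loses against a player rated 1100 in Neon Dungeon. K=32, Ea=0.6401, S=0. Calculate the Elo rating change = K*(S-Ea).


Elo update: delta = K * (S - Ea), where S = 0 (loses)
S - Ea = 0 - 0.6401 = -0.6401
Rating change = 32 * -0.6401
= -20.48

-20.48 rating points


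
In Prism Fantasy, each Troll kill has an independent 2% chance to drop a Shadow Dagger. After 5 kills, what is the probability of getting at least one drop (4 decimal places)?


P(at least one) = 1 - P(none) = 1 - (1-p)^n
p = 2/100 = 0.02
1 - p = 0.98
(1 - p)^5 = 0.98^5 = 0.903921
P(at least one) = 1 - 0.903921 = 0.0961

0.0961


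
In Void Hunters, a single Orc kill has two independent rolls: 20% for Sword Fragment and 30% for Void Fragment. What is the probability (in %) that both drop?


For independent events, P(both) = P(A) * P(B)
= 20% * 30%
= 600 / 100 %
= 6.0%

6.0%


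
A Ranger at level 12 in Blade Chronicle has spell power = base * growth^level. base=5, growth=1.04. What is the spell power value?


value = base * growth^level
= 5 * 1.04^12
= 5 * 1.601032
= 8.01

8.01 spell power


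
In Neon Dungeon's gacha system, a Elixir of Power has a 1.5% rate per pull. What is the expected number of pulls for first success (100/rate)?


Expected pulls for a geometric distribution = 1/p = 100 / rate%
= 100 / 1.5
= 66.67

66.67 pulls


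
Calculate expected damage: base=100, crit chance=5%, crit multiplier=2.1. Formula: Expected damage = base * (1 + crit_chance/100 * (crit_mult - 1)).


E[dmg] = base * (1 + crit_chance * (crit_mult - 1))
cc as decimal = 5/100 = 0.05
cm - 1 = 2.1 - 1 = 1.1
Bonus factor = 0.05 * 1.1 = 0.055
Total multiplier = 1 + 0.055 = 1.055
Expected damage = 100 * 1.055 = 105.50

105.50 damage


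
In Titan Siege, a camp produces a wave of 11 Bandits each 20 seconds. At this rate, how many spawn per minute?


Spawns per minute = count * (60 / interval)
= 11 * (60 / 20)
= 11 * 3.0
= 33.0

33.0 per minute


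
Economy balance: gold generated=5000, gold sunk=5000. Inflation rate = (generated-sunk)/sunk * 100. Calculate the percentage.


Net gold = 5000 - 5000 = 0
Inflation rate = net / sunk * 100 = 0 / 5000 * 100
= 0.0 * 100
= 0.00%

0.00%


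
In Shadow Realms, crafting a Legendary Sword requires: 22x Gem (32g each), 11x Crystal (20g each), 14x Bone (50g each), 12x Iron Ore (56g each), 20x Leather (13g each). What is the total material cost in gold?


Cost breakdown:
  Gem: 22 * 32 = 704
  Crystal: 11 * 20 = 220
  Bone: 14 * 50 = 700
  Iron Ore: 12 * 56 = 672
  Leather: 20 * 13 = 260
Total = 704 + 220 + 700 + 672 + 260 = 2556

2556 gold


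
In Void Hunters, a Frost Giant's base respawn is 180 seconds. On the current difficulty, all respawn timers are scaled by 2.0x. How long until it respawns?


Respawn time = base * multiplier
= 180 * 2.0
= 360.0 seconds

360.0 seconds


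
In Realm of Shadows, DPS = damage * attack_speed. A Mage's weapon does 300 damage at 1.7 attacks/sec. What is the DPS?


DPS = damage * attack_speed
= 300 * 1.7
= 510.0

510.0 DPS


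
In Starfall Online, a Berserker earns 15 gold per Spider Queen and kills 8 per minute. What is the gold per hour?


Gold per minute = 15 * 8 = 120
Gold per hour = 120 * 60 = 7200

7200 gold/hour


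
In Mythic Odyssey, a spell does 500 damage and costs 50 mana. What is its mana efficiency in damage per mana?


Efficiency = damage / mana
= 500 / 50
= 10.00

10.00 dmg/mana


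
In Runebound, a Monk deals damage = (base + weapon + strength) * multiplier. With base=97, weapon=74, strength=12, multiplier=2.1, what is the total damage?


Sum base + weapon + str = 97 + 74 + 12 = 183
Multiply by 2.1:
183 * 2.1 = 384.3

384.3 damage


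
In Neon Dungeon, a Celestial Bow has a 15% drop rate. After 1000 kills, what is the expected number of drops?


Expected drops = kills * (drop_rate / 100)
= 1000 * (15 / 100)
= 1000 * 0.15
= 150.0

150.0 drops


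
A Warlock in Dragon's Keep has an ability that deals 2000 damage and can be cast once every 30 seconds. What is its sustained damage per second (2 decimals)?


DPS = damage / cooldown
= 2000 / 30
= 66.67

66.67 DPS


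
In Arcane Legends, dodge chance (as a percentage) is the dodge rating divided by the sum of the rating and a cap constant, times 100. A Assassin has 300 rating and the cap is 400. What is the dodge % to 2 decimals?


dodge% = 300 / (300 + 400) * 100
= 300 / 700 * 100
= 0.428571 * 100
= 42.86%

42.86%


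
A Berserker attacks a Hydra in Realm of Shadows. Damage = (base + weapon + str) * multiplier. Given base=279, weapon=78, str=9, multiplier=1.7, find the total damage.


Sum base + weapon + str = 279 + 78 + 9 = 366
Multiply by 1.7:
366 * 1.7 = 622.2

622.2 damage


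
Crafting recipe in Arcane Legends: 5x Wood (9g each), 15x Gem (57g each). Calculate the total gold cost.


Cost breakdown:
  Wood: 5 * 9 = 45
  Gem: 15 * 57 = 855
Total = 45 + 855 = 900

900 gold


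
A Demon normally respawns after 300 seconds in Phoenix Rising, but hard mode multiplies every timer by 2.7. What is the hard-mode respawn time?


Respawn time = base * multiplier
= 300 * 2.7
= 810.0 seconds

810.0 seconds


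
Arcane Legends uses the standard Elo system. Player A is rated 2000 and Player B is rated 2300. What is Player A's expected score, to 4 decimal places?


Elo expected score: Ea = 1/(1 + 10^((Rb-Ra)/400))
Rb - Ra = 2300 - 2000 = 300
(Rb-Ra)/400 = 300/400 = 0.75
10^0.75 = 5.623413
Ea = 1/(1 + 5.623413) = 1/6.623413 = 0.1510

0.1510


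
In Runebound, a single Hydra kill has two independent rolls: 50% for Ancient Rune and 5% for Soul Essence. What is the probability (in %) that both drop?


For independent events, P(both) = P(A) * P(B)
= 50% * 5%
= 250 / 100 %
= 2.5%

2.5%


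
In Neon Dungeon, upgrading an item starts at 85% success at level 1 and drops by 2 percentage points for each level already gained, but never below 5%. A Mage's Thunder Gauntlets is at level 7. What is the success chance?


raw_rate = 85 - 2 * (7 - 1)
= 85 - 2 * 6
= 85 - 12
= 73
Apply floor: max(73, 5) = 73%

73%


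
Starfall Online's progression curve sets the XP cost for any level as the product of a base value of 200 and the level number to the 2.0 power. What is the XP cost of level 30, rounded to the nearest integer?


XP = 200 * level^2.0
Substitute level = 30:
XP = 200 * 30^2.0
= 200 * 900.0
= 180000

180000 XP


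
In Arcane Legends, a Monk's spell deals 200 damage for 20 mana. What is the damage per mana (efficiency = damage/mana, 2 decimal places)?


Efficiency = damage / mana
= 200 / 20
= 10.00

10.00 dmg/mana


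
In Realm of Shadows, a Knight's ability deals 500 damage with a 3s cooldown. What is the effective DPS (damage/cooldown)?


DPS = damage / cooldown
= 500 / 3
= 166.67

166.67 DPS


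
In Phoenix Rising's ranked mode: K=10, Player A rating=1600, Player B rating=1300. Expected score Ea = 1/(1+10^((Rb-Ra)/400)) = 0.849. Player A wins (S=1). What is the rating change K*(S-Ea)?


Elo update: delta = K * (S - Ea), where S = 1 (wins)
S - Ea = 1 - 0.849 = 0.151
Rating change = 10 * 0.151
= 1.51

1.51 rating points


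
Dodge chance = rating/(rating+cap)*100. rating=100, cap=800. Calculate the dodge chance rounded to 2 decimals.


dodge% = 100 / (100 + 800) * 100
= 100 / 900 * 100
= 0.111111 * 100
= 11.11%

11.11%


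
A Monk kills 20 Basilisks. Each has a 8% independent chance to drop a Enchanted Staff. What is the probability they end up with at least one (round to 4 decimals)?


P(at least one) = 1 - P(none) = 1 - (1-p)^n
p = 8/100 = 0.08
1 - p = 0.92
(1 - p)^20 = 0.92^20 = 0.188693
P(at least one) = 1 - 0.188693 = 0.8113

0.8113


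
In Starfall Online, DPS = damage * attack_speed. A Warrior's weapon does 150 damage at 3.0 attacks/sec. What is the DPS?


DPS = damage * attack_speed
= 150 * 3.0
= 450.0

450.0 DPS


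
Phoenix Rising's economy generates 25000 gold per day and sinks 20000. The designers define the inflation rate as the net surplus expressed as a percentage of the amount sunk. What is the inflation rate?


Net gold = 25000 - 20000 = 5000
Inflation rate = net / sunk * 100 = 5000 / 20000 * 100
= 0.25 * 100
= 25.00%

25.00%


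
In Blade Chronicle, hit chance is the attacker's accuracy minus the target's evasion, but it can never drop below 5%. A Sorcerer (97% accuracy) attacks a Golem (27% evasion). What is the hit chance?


accuracy - evasion = 97 - 27 = 70
Apply floor: max(70, 5) = 70
Hit chance = 70%

70%


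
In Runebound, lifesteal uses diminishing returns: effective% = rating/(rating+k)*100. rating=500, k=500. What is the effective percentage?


effective% = rating / (rating + k) * 100
= 500 / (500 + 500) * 100
= 500 / 1000 * 100
= 0.5 * 100
= 50.00%

50.00%


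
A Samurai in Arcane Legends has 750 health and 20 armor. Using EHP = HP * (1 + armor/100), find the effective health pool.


EHP = 750 * (1 + 20/100)
= 750 * (1 + 0.2)
= 750 * 1.2
= 900.0

900.0 EHP


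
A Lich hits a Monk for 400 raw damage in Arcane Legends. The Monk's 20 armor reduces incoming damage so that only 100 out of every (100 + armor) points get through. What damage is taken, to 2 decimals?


actual = 400 * 100 / (100 + 20)
= 400 * 100 / 120
= 40000 / 120
= 333.33

333.33 damage


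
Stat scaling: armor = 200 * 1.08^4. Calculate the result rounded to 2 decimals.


value = base * growth^level
= 200 * 1.08^4
= 200 * 1.360489
= 272.10

272.10 armor


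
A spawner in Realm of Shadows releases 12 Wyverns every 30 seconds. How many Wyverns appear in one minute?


Spawns per minute = count * (60 / interval)
= 12 * (60 / 30)
= 12 * 2.0
= 24.0

24.0 per minute


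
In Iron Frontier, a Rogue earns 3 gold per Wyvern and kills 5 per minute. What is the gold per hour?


Gold per minute = 3 * 5 = 15
Gold per hour = 15 * 60 = 900

900 gold/hour


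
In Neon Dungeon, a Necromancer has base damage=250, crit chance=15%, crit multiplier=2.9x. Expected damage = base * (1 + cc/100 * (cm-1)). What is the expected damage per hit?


E[dmg] = base * (1 + crit_chance * (crit_mult - 1))
cc as decimal = 15/100 = 0.15
cm - 1 = 2.9 - 1 = 1.9
Bonus factor = 0.15 * 1.9 = 0.285
Total multiplier = 1 + 0.285 = 1.285
Expected damage = 250 * 1.285 = 321.25

321.25 damage


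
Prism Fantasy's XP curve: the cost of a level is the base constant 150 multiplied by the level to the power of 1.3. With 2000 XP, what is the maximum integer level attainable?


XP = 150 * level^1.3, so level = (XP / 150)^(1/1.3)
= (2000 / 150)^(1/1.3)
= 13.3333^0.7692
= 7.3339
Floor: level = 7

level 7


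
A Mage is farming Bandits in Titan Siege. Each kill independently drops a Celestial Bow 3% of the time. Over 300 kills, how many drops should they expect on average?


Expected drops = kills * (drop_rate / 100)
= 300 * (3 / 100)
= 300 * 0.03
= 9.0

9.0 drops


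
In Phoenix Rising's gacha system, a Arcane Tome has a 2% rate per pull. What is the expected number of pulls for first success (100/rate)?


Expected pulls for a geometric distribution = 1/p = 100 / rate%
= 100 / 2
= 50.0

50.0 pulls


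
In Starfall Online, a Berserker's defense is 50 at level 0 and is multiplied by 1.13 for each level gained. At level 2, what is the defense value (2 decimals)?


value = base * growth^level
= 50 * 1.13^2
= 50 * 1.2769
= 63.85

63.85 defense


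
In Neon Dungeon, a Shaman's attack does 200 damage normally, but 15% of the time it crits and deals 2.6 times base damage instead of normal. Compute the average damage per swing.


E[dmg] = base * (1 + crit_chance * (crit_mult - 1))
cc as decimal = 15/100 = 0.15
cm - 1 = 2.6 - 1 = 1.6
Bonus factor = 0.15 * 1.6 = 0.24
Total multiplier = 1 + 0.24 = 1.24
Expected damage = 200 * 1.24 = 248.00

248.00 damage


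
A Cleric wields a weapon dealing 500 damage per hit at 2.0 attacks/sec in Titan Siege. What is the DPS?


DPS = damage * attack_speed
= 500 * 2.0
= 1000.0

1000.0 DPS


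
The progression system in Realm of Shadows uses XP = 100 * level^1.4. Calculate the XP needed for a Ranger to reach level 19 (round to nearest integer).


XP = 100 * level^1.4
Substitute level = 19:
XP = 100 * 19^1.4
= 100 * 61.6957
= 6170

6170 XP


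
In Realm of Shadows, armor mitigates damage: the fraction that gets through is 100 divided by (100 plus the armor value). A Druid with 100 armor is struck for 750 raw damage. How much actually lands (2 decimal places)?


actual = 750 * 100 / (100 + 100)
= 750 * 100 / 200
= 75000 / 200
= 375.00

375.00 damage


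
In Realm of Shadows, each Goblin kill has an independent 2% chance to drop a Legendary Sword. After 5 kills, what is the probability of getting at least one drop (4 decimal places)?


P(at least one) = 1 - P(none) = 1 - (1-p)^n
p = 2/100 = 0.02
1 - p = 0.98
(1 - p)^5 = 0.98^5 = 0.903921
P(at least one) = 1 - 0.903921 = 0.0961

0.0961


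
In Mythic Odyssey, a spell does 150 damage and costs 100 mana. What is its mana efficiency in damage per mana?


Efficiency = damage / mana
= 150 / 100
= 1.50

1.50 dmg/mana


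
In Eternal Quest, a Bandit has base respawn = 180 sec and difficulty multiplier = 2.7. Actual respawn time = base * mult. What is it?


Respawn time = base * multiplier
= 180 * 2.7
= 486.0 seconds

486.0 seconds


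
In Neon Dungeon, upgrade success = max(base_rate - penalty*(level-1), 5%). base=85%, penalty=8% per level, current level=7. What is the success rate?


raw_rate = 85 - 8 * (7 - 1)
= 85 - 8 * 6
= 85 - 48
= 37
Apply floor: max(37, 5) = 37%

37%


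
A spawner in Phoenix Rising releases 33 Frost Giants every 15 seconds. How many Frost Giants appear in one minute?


Spawns per minute = count * (60 / interval)
= 33 * (60 / 15)
= 33 * 4.0
= 132.0

132.0 per minute


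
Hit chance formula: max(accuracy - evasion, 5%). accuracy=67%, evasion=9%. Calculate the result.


accuracy - evasion = 67 - 9 = 58
Apply floor: max(58, 5) = 58
Hit chance = 58%

58%


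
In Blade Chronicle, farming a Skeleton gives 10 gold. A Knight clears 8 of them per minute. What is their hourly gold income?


Gold per minute = 10 * 8 = 80
Gold per hour = 80 * 60 = 4800

4800 gold/hour


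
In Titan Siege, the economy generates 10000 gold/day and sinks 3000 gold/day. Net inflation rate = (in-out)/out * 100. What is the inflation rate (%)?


Net gold = 10000 - 3000 = 7000
Inflation rate = net / sunk * 100 = 7000 / 3000 * 100
= 2.333333 * 100
= 233.33%

233.33%


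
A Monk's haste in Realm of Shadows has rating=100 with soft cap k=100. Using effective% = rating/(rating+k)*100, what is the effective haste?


effective% = rating / (rating + k) * 100
= 100 / (100 + 100) * 100
= 100 / 200 * 100
= 0.5 * 100
= 50.00%

50.00%


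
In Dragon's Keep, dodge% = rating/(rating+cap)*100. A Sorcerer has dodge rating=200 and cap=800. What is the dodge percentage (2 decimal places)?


dodge% = 200 / (200 + 800) * 100
= 200 / 1000 * 100
= 0.2 * 100
= 20.00%

20.00%


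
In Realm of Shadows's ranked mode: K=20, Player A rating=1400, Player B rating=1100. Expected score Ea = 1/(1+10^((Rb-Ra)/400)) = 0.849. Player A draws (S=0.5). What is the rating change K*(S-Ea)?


Elo update: delta = K * (S - Ea), where S = 0.5 (draws)
S - Ea = 0.5 - 0.849 = -0.349
Rating change = 20 * -0.349
= -6.98

-6.98 rating points


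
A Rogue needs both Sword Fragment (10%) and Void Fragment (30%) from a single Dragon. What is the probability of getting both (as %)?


For independent events, P(both) = P(A) * P(B)
= 10% * 30%
= 300 / 100 %
= 3.0%

3.0%


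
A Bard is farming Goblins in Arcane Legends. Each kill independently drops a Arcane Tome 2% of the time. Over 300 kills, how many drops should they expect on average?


Expected drops = kills * (drop_rate / 100)
= 300 * (2 / 100)
= 300 * 0.02
= 6.0

6.0 drops


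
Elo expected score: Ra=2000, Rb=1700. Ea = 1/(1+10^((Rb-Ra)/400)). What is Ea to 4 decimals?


Elo expected score: Ea = 1/(1 + 10^((Rb-Ra)/400))
Rb - Ra = 1700 - 2000 = -300
(Rb-Ra)/400 = -300/400 = -0.75
10^-0.75 = 0.177828
Ea = 1/(1 + 0.177828) = 1/1.177828 = 0.8490

0.8490


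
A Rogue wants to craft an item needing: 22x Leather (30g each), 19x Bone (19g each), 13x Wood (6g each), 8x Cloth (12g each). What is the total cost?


Cost breakdown:
  Leather: 22 * 30 = 660
  Bone: 19 * 19 = 361
  Wood: 13 * 6 = 78
  Cloth: 8 * 12 = 96
Total = 660 + 361 + 78 + 96 = 1195

1195 gold


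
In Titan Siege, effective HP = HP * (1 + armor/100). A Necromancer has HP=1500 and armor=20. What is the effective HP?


EHP = 1500 * (1 + 20/100)
= 1500 * (1 + 0.2)
= 1500 * 1.2
= 1800.0

1800.0 EHP


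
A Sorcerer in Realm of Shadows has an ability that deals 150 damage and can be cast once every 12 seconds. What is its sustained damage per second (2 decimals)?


DPS = damage / cooldown
= 150 / 12
= 12.50

12.50 DPS


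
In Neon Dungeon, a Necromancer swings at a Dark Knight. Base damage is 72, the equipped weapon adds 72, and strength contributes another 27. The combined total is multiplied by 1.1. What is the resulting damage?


Sum base + weapon + str = 72 + 72 + 27 = 171
Multiply by 1.1:
171 * 1.1 = 188.1

188.1 damage


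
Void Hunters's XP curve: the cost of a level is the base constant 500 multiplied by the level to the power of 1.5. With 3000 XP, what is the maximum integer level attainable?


XP = 500 * level^1.5, so level = (XP / 500)^(1/1.5)
= (3000 / 500)^(1/1.5)
= 6.0^0.6667
= 3.3019
Floor: level = 3

level 3


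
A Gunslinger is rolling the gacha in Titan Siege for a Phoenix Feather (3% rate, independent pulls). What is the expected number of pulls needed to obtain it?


Expected pulls for a geometric distribution = 1/p = 100 / rate%
= 100 / 3
= 33.33

33.33 pulls


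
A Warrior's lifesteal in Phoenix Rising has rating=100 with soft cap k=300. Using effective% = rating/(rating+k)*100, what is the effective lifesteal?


effective% = rating / (rating + k) * 100
= 100 / (100 + 300) * 100
= 100 / 400 * 100
= 0.25 * 100
= 25.00%

25.00%


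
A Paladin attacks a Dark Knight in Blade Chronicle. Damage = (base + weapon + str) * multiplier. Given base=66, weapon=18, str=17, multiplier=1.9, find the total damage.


Sum base + weapon + str = 66 + 18 + 17 = 101
Multiply by 1.9:
101 * 1.9 = 191.9

191.9 damage


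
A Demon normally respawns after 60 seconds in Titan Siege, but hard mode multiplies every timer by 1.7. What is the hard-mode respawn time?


Respawn time = base * multiplier
= 60 * 1.7
= 102.0 seconds

102.0 seconds


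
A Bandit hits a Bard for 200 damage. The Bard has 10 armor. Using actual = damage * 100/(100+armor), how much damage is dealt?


actual = 200 * 100 / (100 + 10)
= 200 * 100 / 110
= 20000 / 110
= 181.82

181.82 damage


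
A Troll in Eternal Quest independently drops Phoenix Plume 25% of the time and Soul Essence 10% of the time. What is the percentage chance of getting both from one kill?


For independent events, P(both) = P(A) * P(B)
= 25% * 10%
= 250 / 100 %
= 2.5%

2.5%


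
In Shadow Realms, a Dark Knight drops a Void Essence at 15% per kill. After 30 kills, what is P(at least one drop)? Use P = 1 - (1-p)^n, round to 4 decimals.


P(at least one) = 1 - P(none) = 1 - (1-p)^n
p = 15/100 = 0.15
1 - p = 0.85
(1 - p)^30 = 0.85^30 = 0.007631
P(at least one) = 1 - 0.007631 = 0.9924

0.9924


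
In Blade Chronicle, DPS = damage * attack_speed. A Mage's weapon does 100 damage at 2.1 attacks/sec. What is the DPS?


DPS = damage * attack_speed
= 100 * 2.1
= 210.0

210.0 DPS


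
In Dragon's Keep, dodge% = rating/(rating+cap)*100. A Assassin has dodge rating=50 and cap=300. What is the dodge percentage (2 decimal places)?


dodge% = 50 / (50 + 300) * 100
= 50 / 350 * 100
= 0.142857 * 100
= 14.29%

14.29%


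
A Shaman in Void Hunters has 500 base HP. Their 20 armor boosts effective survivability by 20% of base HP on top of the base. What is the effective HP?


EHP = 500 * (1 + 20/100)
= 500 * (1 + 0.2)
= 500 * 1.2
= 600.0

600.0 EHP


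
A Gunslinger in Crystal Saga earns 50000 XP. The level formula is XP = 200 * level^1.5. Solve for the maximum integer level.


XP = 200 * level^1.5, so level = (XP / 200)^(1/1.5)
= (50000 / 200)^(1/1.5)
= 250.0^0.6667
= 39.685
Floor: level = 39

level 39


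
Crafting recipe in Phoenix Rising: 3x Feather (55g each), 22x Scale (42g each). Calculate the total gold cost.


Cost breakdown:
  Feather: 3 * 55 = 165
  Scale: 22 * 42 = 924
Total = 165 + 924 = 1089

1089 gold


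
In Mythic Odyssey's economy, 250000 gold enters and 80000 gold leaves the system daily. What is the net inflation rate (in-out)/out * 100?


Net gold = 250000 - 80000 = 170000
Inflation rate = net / sunk * 100 = 170000 / 80000 * 100
= 2.125 * 100
= 212.50%

212.50%


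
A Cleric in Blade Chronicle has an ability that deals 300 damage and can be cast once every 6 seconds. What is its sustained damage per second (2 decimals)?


DPS = damage / cooldown
= 300 / 6
= 50.00

50.00 DPS


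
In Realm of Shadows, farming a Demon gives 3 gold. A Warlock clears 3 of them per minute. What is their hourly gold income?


Gold per minute = 3 * 3 = 9
Gold per hour = 9 * 60 = 540

540 gold/hour


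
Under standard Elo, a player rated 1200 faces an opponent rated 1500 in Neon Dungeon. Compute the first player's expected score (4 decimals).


Elo expected score: Ea = 1/(1 + 10^((Rb-Ra)/400))
Rb - Ra = 1500 - 1200 = 300
(Rb-Ra)/400 = 300/400 = 0.75
10^0.75 = 5.623413
Ea = 1/(1 + 5.623413) = 1/6.623413 = 0.1510

0.1510


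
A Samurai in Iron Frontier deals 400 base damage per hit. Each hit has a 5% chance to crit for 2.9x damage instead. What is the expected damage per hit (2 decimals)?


E[dmg] = base * (1 + crit_chance * (crit_mult - 1))
cc as decimal = 5/100 = 0.05
cm - 1 = 2.9 - 1 = 1.9
Bonus factor = 0.05 * 1.9 = 0.095
Total multiplier = 1 + 0.095 = 1.095
Expected damage = 400 * 1.095 = 438.00

438.00 damage


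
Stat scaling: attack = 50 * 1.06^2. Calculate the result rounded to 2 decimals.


value = base * growth^level
= 50 * 1.06^2
= 50 * 1.1236
= 56.18

56.18 attack


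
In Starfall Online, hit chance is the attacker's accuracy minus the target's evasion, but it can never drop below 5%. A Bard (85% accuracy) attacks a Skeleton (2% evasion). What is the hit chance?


accuracy - evasion = 85 - 2 = 83
Apply floor: max(83, 5) = 83
Hit chance = 83%

83%


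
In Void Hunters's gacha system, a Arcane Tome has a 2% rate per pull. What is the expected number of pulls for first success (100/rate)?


Expected pulls for a geometric distribution = 1/p = 100 / rate%
= 100 / 2
= 50.0

50.0 pulls


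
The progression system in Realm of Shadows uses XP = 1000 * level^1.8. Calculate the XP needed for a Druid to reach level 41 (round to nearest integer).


XP = 1000 * level^1.8
Substitute level = 41:
XP = 1000 * 41^1.8
= 1000 * 799.8544
= 799854

799854 XP


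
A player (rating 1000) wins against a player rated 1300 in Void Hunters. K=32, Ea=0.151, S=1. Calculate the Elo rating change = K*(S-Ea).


Elo update: delta = K * (S - Ea), where S = 1 (wins)
S - Ea = 1 - 0.151 = 0.849
Rating change = 32 * 0.849
= 27.17

27.17 rating points


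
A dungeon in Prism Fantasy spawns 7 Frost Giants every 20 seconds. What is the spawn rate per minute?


Spawns per minute = count * (60 / interval)
= 7 * (60 / 20)
= 7 * 3.0
= 21.0

21.0 per minute


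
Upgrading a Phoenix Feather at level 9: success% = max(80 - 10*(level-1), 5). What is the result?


raw_rate = 80 - 10 * (9 - 1)
= 80 - 10 * 8
= 80 - 80
= 0
Apply floor: max(0, 5) = 5%

5%


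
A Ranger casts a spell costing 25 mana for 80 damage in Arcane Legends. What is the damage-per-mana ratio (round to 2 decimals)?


Efficiency = damage / mana
= 80 / 25
= 3.20

3.20 dmg/mana


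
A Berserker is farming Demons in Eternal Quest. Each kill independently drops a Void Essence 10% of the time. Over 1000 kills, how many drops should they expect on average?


Expected drops = kills * (drop_rate / 100)
= 1000 * (10 / 100)
= 1000 * 0.1
= 100.0

100.0 drops


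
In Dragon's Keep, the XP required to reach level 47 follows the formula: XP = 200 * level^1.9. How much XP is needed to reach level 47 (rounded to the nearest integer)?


XP = 200 * level^1.9
Substitute level = 47:
XP = 200 * 47^1.9
= 200 * 1503.0933
= 300619

300619 XP


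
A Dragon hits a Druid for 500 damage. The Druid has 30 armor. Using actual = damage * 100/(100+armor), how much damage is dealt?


actual = 500 * 100 / (100 + 30)
= 500 * 100 / 130
= 50000 / 130
= 384.62

384.62 damage


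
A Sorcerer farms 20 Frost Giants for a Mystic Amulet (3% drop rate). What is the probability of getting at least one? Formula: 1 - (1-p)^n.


P(at least one) = 1 - P(none) = 1 - (1-p)^n
p = 3/100 = 0.03
1 - p = 0.97
(1 - p)^20 = 0.97^20 = 0.543794
P(at least one) = 1 - 0.543794 = 0.4562

0.4562


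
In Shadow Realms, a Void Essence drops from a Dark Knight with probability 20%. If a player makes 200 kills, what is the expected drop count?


Expected drops = kills * (drop_rate / 100)
= 200 * (20 / 100)
= 200 * 0.2
= 40.0

40.0 drops


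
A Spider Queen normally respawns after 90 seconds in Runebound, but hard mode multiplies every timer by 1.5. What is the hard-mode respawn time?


Respawn time = base * multiplier
= 90 * 1.5
= 135.0 seconds

135.0 seconds


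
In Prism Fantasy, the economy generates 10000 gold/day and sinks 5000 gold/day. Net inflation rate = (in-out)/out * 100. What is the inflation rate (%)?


Net gold = 10000 - 5000 = 5000
Inflation rate = net / sunk * 100 = 5000 / 5000 * 100
= 1.0 * 100
= 100.00%

100.00%


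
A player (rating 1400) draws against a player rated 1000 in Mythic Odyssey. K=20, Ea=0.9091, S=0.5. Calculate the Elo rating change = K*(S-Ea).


Elo update: delta = K * (S - Ea), where S = 0.5 (draws)
S - Ea = 0.5 - 0.9091 = -0.4091
Rating change = 20 * -0.4091
= -8.18

-8.18 rating points


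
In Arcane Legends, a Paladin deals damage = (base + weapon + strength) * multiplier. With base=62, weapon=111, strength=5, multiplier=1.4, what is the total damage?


Sum base + weapon + str = 62 + 111 + 5 = 178
Multiply by 1.4:
178 * 1.4 = 249.2

249.2 damage


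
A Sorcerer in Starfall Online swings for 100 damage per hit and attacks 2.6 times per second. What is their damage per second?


DPS = damage * attack_speed
= 100 * 2.6
= 260.0

260.0 DPS


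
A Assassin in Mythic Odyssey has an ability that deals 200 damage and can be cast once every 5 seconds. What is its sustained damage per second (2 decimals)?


DPS = damage / cooldown
= 200 / 5
= 40.00

40.00 DPS


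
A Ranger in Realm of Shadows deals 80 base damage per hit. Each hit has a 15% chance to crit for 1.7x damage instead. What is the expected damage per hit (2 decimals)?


E[dmg] = base * (1 + crit_chance * (crit_mult - 1))
cc as decimal = 15/100 = 0.15
cm - 1 = 1.7 - 1 = 0.7
Bonus factor = 0.15 * 0.7 = 0.105
Total multiplier = 1 + 0.105 = 1.105
Expected damage = 80 * 1.105 = 88.40

88.40 damage


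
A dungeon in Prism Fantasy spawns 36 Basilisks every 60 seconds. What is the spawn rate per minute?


Spawns per minute = count * (60 / interval)
= 36 * (60 / 60)
= 36 * 1.0
= 36.0

36.0 per minute


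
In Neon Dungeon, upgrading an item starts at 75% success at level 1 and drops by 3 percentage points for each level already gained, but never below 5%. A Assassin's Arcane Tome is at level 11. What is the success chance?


raw_rate = 75 - 3 * (11 - 1)
= 75 - 3 * 10
= 75 - 30
= 45
Apply floor: max(45, 5) = 45%

45%


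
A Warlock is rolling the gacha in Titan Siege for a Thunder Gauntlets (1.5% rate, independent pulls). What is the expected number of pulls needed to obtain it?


Expected pulls for a geometric distribution = 1/p = 100 / rate%
= 100 / 1.5
= 66.67

66.67 pulls


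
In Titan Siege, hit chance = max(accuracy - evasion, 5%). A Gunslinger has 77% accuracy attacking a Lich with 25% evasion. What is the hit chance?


accuracy - evasion = 77 - 25 = 52
Apply floor: max(52, 5) = 52
Hit chance = 52%

52%


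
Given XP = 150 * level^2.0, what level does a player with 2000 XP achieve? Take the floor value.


XP = 150 * level^2.0, so level = (XP / 150)^(1/2.0)
= (2000 / 150)^(1/2.0)
= 13.3333^0.5
= 3.6515
Floor: level = 3

level 3


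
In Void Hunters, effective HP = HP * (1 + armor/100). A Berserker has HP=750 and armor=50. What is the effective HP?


EHP = 750 * (1 + 50/100)
= 750 * (1 + 0.5)
= 750 * 1.5
= 1125.0

1125.0 EHP


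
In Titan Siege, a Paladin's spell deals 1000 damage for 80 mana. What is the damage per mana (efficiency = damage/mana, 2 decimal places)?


Efficiency = damage / mana
= 1000 / 80
= 12.50

12.50 dmg/mana


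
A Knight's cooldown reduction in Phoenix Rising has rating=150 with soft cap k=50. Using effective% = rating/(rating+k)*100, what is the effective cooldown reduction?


effective% = rating / (rating + k) * 100
= 150 / (150 + 50) * 100
= 150 / 200 * 100
= 0.75 * 100
= 75.00%

75.00%


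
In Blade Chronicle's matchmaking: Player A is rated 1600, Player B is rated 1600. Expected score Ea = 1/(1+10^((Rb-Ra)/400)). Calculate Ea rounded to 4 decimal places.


Elo expected score: Ea = 1/(1 + 10^((Rb-Ra)/400))
Rb - Ra = 1600 - 1600 = 0
(Rb-Ra)/400 = 0/400 = 0.0
10^0.0 = 1.0
Ea = 1/(1 + 1.0) = 1/2.0 = 0.5000

0.5000


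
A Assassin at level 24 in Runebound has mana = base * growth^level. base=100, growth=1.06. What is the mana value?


value = base * growth^level
= 100 * 1.06^24
= 100 * 4.048935
= 404.89

404.89 mana


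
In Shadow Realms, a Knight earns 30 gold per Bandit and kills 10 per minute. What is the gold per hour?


Gold per minute = 30 * 10 = 300
Gold per hour = 300 * 60 = 18000

18000 gold/hour


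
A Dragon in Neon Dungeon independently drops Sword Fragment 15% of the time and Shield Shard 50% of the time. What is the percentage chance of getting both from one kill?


For independent events, P(both) = P(A) * P(B)
= 15% * 50%
= 750 / 100 %
= 7.5%

7.5%


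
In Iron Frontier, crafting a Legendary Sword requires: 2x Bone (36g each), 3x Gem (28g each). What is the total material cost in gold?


Cost breakdown:
  Bone: 2 * 36 = 72
  Gem: 3 * 28 = 84
Total = 72 + 84 = 156

156 gold


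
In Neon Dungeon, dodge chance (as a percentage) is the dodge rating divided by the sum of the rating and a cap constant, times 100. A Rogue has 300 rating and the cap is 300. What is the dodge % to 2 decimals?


dodge% = 300 / (300 + 300) * 100
= 300 / 600 * 100
= 0.5 * 100
= 50.00%

50.00%


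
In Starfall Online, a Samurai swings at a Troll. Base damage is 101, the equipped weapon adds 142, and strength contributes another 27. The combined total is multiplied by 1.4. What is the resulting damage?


Sum base + weapon + str = 101 + 142 + 27 = 270
Multiply by 1.4:
270 * 1.4 = 378.0

378.0 damage


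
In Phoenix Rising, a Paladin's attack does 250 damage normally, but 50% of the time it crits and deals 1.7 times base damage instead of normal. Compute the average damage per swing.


E[dmg] = base * (1 + crit_chance * (crit_mult - 1))
cc as decimal = 50/100 = 0.5
cm - 1 = 1.7 - 1 = 0.7
Bonus factor = 0.5 * 0.7 = 0.35
Total multiplier = 1 + 0.35 = 1.35
Expected damage = 250 * 1.35 = 337.50

337.50 damage


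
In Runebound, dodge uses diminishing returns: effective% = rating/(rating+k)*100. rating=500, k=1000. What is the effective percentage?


effective% = rating / (rating + k) * 100
= 500 / (500 + 1000) * 100
= 500 / 1500 * 100
= 0.333333 * 100
= 33.33%

33.33%


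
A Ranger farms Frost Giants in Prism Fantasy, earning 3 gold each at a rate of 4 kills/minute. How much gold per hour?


Gold per minute = 3 * 4 = 12
Gold per hour = 12 * 60 = 720

720 gold/hour


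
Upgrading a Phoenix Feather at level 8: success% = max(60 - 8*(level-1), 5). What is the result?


raw_rate = 60 - 8 * (8 - 1)
= 60 - 8 * 7
= 60 - 56
= 4
Apply floor: max(4, 5) = 5%

5%


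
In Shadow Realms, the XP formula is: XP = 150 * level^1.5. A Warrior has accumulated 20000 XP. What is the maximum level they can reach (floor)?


XP = 150 * level^1.5, so level = (XP / 150)^(1/1.5)
= (20000 / 150)^(1/1.5)
= 133.3333^0.6667
= 26.0991
Floor: level = 26

level 26


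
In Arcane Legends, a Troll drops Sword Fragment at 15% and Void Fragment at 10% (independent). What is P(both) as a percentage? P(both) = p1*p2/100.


For independent events, P(both) = P(A) * P(B)
= 15% * 10%
= 150 / 100 %
= 1.5%

1.5%


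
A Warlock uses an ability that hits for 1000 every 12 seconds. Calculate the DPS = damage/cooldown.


DPS = damage / cooldown
= 1000 / 12
= 83.33

83.33 DPS


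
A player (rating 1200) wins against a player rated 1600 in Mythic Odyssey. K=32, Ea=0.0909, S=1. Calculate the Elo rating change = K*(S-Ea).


Elo update: delta = K * (S - Ea), where S = 1 (wins)
S - Ea = 1 - 0.0909 = 0.9091
Rating change = 32 * 0.9091
= 29.09

29.09 rating points


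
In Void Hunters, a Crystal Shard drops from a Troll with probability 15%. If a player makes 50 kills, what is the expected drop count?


Expected drops = kills * (drop_rate / 100)
= 50 * (15 / 100)
= 50 * 0.15
= 7.5

7.5 drops


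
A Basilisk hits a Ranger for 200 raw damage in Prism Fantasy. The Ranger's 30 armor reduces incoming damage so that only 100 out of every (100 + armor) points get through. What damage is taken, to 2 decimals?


actual = 200 * 100 / (100 + 30)
= 200 * 100 / 130
= 20000 / 130
= 153.85

153.85 damage


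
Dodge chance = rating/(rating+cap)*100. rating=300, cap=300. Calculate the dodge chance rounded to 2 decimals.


dodge% = 300 / (300 + 300) * 100
= 300 / 600 * 100
= 0.5 * 100
= 50.00%

50.00%


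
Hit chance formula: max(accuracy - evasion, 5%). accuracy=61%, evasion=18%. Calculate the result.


accuracy - evasion = 61 - 18 = 43
Apply floor: max(43, 5) = 43
Hit chance = 43%

43%


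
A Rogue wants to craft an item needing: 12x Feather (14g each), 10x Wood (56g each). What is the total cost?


Cost breakdown:
  Feather: 12 * 14 = 168
  Wood: 10 * 56 = 560
Total = 168 + 560 = 728

728 gold


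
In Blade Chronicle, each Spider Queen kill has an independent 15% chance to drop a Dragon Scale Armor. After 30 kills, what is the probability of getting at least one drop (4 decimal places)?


P(at least one) = 1 - P(none) = 1 - (1-p)^n
p = 15/100 = 0.15
1 - p = 0.85
(1 - p)^30 = 0.85^30 = 0.007631
P(at least one) = 1 - 0.007631 = 0.9924

0.9924


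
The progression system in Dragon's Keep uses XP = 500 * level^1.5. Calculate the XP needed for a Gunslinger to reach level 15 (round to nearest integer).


XP = 500 * level^1.5
Substitute level = 15:
XP = 500 * 15^1.5
= 500 * 58.0948
= 29047

29047 XP


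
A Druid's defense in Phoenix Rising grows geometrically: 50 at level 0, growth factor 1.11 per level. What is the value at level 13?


value = base * growth^level
= 50 * 1.11^13
= 50 * 3.88328
= 194.16

194.16 defense


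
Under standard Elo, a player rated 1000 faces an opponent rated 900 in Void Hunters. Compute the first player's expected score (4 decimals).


Elo expected score: Ea = 1/(1 + 10^((Rb-Ra)/400))
Rb - Ra = 900 - 1000 = -100
(Rb-Ra)/400 = -100/400 = -0.25
10^-0.25 = 0.562341
Ea = 1/(1 + 0.562341) = 1/1.562341 = 0.6401

0.6401


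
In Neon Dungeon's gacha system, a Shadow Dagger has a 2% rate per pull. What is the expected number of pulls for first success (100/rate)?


Expected pulls for a geometric distribution = 1/p = 100 / rate%
= 100 / 2
= 50.0

50.0 pulls


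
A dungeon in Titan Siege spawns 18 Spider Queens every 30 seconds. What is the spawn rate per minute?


Spawns per minute = count * (60 / interval)
= 18 * (60 / 30)
= 18 * 2.0
= 36.0

36.0 per minute


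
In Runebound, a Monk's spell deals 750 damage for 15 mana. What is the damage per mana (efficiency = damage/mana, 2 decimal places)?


Efficiency = damage / mana
= 750 / 15
= 50.00

50.00 dmg/mana


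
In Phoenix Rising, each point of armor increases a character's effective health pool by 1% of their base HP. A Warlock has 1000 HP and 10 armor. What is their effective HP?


EHP = 1000 * (1 + 10/100)
= 1000 * (1 + 0.1)
= 1000 * 1.1
= 1100.0

1100.0 EHP


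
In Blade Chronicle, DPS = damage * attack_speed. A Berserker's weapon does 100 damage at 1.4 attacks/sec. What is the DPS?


DPS = damage * attack_speed
= 100 * 1.4
= 140.0

140.0 DPS


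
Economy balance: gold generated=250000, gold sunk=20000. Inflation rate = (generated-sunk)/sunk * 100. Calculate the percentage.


Net gold = 250000 - 20000 = 230000
Inflation rate = net / sunk * 100 = 230000 / 20000 * 100
= 11.5 * 100
= 1150.00%

1150.00%


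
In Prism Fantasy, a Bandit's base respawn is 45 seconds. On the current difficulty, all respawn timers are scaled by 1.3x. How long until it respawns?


Respawn time = base * multiplier
= 45 * 1.3
= 58.5 seconds

58.5 seconds


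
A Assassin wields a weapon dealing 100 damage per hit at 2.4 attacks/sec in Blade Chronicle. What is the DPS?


DPS = damage * attack_speed
= 100 * 2.4
= 240.0

240.0 DPS


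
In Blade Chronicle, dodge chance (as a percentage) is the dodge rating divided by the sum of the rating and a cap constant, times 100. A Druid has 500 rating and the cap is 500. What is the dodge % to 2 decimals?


dodge% = 500 / (500 + 500) * 100
= 500 / 1000 * 100
= 0.5 * 100
= 50.00%

50.00%


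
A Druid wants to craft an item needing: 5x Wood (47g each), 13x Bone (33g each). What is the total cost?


Cost breakdown:
  Wood: 5 * 47 = 235
  Bone: 13 * 33 = 429
Total = 235 + 429 = 664

664 gold


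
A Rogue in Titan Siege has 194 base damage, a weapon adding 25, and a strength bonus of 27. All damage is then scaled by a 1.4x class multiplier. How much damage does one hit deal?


Sum base + weapon + str = 194 + 25 + 27 = 246
Multiply by 1.4:
246 * 1.4 = 344.4

344.4 damage
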